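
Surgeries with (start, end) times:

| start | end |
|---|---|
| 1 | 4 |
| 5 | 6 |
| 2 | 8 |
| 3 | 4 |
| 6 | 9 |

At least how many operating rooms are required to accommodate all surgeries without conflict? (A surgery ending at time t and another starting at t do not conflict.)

starts: [1, 2, 3, 5, 6]
ends:   [4, 4, 6, 8, 9]
s1→1 s2→2 s3→3  — peak 3.

3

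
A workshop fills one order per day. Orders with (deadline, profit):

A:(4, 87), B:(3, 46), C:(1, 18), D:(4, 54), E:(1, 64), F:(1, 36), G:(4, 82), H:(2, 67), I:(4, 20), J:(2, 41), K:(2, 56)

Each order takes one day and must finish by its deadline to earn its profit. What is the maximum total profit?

By profit: A(d4,87), G(d4,82), H(d2,67), E(d1,64), K(d2,56), D(d4,54), B(d3,46), J(d2,41), F(d1,36), I(d4,20), C(d1,18)
A→slot 4; G→slot 3; H→slot 2; E→slot 1; K skipped; D skipped; B skipped; J skipped; F skipped; I skipped; C skipped.
Profit = 64 + 67 + 82 + 87 = 300

300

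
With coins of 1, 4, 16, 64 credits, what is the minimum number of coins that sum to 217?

Use the largest denomination that fits, subtract, and repeat.
217 − 3×64→25 − 1×16→9 − 2×4→1 − 1×1→0
Total coins = 3 + 1 + 2 + 1 = 7

7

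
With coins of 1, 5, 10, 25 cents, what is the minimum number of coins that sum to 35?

35 − 1×25→10 − 1×10→0
Total coins = 1 + 1 = 2

2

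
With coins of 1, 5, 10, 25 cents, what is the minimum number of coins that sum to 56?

4

56 − 2×25→6 − 1×5→1 − 1×1→0
Total coins = 2 + 1 + 1 = 4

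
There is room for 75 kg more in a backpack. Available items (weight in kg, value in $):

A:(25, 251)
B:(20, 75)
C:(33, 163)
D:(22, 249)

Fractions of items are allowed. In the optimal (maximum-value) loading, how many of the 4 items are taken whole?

Sort by value per unit weight and fill in that order.
Ratios (sorted): D 11.32, A 10.04, C 4.94, B 3.75
take D (22 @ 249); take A (25 @ 251); take 28/33 of C → 138.30. Capacity used 75/75.
2 item(s) taken whole; one partial (take 28/33 of C).

2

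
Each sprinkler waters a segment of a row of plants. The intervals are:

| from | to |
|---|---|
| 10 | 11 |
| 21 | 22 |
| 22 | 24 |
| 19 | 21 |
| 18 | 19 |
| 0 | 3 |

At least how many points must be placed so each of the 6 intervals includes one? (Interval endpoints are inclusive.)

Process intervals by earliest right end; each time one isn't hit yet, stab at its right endpoint.
By right end: [0,3]  [10,11]  [18,19]  [19,21]  [21,22]  [22,24]
[0,3] uncovered → point at 3; [10,11] uncovered → point at 11; [18,19] uncovered → point at 19; [21,22] uncovered → point at 22.
Points: 3, 11, 19, 22 (4 total).

4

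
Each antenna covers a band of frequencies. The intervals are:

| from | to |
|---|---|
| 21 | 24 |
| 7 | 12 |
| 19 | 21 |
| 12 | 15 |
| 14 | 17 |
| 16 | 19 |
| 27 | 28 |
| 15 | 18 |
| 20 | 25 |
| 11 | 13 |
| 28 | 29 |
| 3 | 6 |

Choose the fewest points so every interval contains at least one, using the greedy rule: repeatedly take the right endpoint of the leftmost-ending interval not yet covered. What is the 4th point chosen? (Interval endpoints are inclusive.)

Sort by right endpoint; whenever an interval is uncovered, place a point at its right end.
By right end: [3,6]  [7,12]  [11,13]  [12,15]  [14,17]  [15,18]  [16,19]  [19,21]  [21,24]  [20,25]  [27,28]  [28,29]
[3,6] uncovered → point at 6; [7,12] uncovered → point at 12; [14,17] uncovered → point at 17; [19,21] uncovered → point at 21; [27,28] uncovered → point at 28.
Points: 6, 12, 17, 21, 28 (5 total).

21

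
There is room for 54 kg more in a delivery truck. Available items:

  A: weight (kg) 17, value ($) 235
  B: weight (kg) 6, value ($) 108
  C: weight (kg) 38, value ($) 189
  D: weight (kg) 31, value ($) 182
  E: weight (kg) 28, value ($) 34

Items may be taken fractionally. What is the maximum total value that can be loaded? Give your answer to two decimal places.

525.00

Order: B (108/6=18.00) > A (235/17=13.82) > D (182/31=5.87) > C (189/38=4.97) > E (34/28=1.21)
Fill: take B (6 @ 108) → take A (17 @ 235) → take D (31 @ 182); 54/54 used.
Total value = 525.00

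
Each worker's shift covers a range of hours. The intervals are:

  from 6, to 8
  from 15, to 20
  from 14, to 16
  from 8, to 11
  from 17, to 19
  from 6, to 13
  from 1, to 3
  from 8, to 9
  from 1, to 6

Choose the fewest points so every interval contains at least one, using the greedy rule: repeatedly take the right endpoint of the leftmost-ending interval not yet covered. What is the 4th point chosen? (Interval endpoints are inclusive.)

19

Process intervals by earliest right end; each time one isn't hit yet, stab at its right endpoint.
By right end: [1,3]  [1,6]  [6,8]  [8,9]  [8,11]  [6,13]  [14,16]  [17,19]  [15,20]
[1,3] uncovered → point at 3; [6,8] uncovered → point at 8; [14,16] uncovered → point at 16; [17,19] uncovered → point at 19.
Points: 3, 8, 16, 19 (4 total).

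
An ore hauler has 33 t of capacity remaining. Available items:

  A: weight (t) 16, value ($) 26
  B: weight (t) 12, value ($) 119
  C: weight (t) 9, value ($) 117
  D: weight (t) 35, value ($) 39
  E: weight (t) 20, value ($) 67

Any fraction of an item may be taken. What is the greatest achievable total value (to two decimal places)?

276.20

Sort by value per unit weight and fill in that order.
Order: C (117/9=13.00) > B (119/12=9.92) > E (67/20=3.35) > A (26/16=1.62) > D (39/35=1.11)
Fill: take C (9 @ 117) → take B (12 @ 119) → take 12/20 of E → 40.20; 33/33 used.
Total value = 276.20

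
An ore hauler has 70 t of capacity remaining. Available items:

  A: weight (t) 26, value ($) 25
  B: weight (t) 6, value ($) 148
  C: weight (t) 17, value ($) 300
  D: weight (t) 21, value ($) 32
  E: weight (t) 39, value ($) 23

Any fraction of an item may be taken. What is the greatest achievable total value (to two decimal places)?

Order: B (148/6=24.67) > C (300/17=17.65) > D (32/21=1.52) > A (25/26=0.96) > E (23/39=0.59)
Fill: take B (6 @ 148) → take C (17 @ 300) → take D (21 @ 32) → take A (26 @ 25); 70/70 used.
Total value = 505.00

505.00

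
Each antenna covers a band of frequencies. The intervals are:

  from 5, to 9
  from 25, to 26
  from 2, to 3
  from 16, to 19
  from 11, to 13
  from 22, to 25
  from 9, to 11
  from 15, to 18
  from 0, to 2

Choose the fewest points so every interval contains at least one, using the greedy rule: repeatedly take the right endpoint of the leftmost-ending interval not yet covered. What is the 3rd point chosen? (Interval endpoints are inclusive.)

13

Process intervals by earliest right end; each time one isn't hit yet, stab at its right endpoint.
Sorted: [0,2] [2,3] [5,9] [9,11] [11,13] [15,18] [16,19] [22,25] [25,26]
{[0,2],[2,3]} hit by 2; {[5,9],[9,11]} hit by 9; {[11,13]} hit by 13; {[15,18],[16,19]} hit by 18; {[22,25],[25,26]} hit by 25.
Points: 2, 9, 13, 18, 25 (5 total).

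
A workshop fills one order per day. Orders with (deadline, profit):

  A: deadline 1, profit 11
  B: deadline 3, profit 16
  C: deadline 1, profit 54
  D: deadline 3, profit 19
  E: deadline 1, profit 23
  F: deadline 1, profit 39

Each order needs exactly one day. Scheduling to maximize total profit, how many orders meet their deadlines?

3

Sort by profit descending; place each in the latest free slot ≤ its deadline.
Profit order: C=54 F=39 E=23 D=19 B=16 A=11
Assign: C→slot 1, F skipped, E skipped, D→slot 3, B→slot 2, A skipped.
Slots: [1:C] [2:B] [3:D]
3 of 6 scheduled.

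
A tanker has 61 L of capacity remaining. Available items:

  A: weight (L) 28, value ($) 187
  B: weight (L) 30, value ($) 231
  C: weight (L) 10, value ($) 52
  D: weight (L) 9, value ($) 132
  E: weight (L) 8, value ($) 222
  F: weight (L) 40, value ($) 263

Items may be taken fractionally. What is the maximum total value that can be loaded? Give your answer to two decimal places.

Greedy by value/weight ratio, highest first.
Ratios (sorted): E 27.75, D 14.67, B 7.70, A 6.68, F 6.58, C 5.20
take E (8 @ 222); take D (9 @ 132); take B (30 @ 231); take 14/28 of A → 93.50. Capacity used 61/61.
Total value = 678.50

678.50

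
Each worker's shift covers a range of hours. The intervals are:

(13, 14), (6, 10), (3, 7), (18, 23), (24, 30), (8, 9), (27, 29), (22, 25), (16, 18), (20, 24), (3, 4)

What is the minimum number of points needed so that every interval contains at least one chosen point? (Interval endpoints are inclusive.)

Sorted: [3,4] [3,7] [8,9] [6,10] [13,14] [16,18] [18,23] [20,24] [22,25] [27,29] [24,30]
{[3,4],[3,7]} hit by 4; {[8,9],[6,10]} hit by 9; {[13,14]} hit by 14; {[16,18],[18,23]} hit by 18; {[20,24],[22,25]} hit by 24; {[27,29],[24,30]} hit by 29.
Points: 4, 9, 14, 18, 24, 29 (6 total).

6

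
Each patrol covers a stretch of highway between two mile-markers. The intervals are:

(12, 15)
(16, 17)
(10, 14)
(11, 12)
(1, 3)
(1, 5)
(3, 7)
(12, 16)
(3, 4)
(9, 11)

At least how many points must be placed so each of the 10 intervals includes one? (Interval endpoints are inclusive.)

4

Process intervals by earliest right end; each time one isn't hit yet, stab at its right endpoint.
By right end: [1,3]  [3,4]  [1,5]  [3,7]  [9,11]  [11,12]  [10,14]  [12,15]  [12,16]  [16,17]
[1,3] uncovered → point at 3; [9,11] uncovered → point at 11; [12,15] uncovered → point at 15; [16,17] uncovered → point at 17.
Points: 3, 11, 15, 17 (4 total).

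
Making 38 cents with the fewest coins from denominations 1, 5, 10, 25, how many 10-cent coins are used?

Greedy: take as many of the largest coin as possible, then repeat with the remainder.
38 − 1×25→13 − 1×10→3 − 3×1→0
Count of 10: 1

1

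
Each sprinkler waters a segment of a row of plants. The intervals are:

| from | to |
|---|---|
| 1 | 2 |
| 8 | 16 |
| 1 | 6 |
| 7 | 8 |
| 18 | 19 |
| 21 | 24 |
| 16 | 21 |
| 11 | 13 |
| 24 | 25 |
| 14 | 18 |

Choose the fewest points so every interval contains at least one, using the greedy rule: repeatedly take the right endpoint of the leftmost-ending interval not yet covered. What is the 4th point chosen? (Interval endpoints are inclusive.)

By right end: [1,2]  [1,6]  [7,8]  [11,13]  [8,16]  [14,18]  [18,19]  [16,21]  [21,24]  [24,25]
[1,2] uncovered → point at 2; [7,8] uncovered → point at 8; [11,13] uncovered → point at 13; [14,18] uncovered → point at 18; [21,24] uncovered → point at 24.
Points: 2, 8, 13, 18, 24 (5 total).

18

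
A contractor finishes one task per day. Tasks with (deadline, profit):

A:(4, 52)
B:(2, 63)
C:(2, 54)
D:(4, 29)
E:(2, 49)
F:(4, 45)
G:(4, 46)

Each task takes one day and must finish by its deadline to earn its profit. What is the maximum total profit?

Take jobs in profit order; each goes to the latest open slot no later than its deadline.
By profit: B(d2,63), C(d2,54), A(d4,52), E(d2,49), G(d4,46), F(d4,45), D(d4,29)
B→slot 2; C→slot 1; A→slot 4; E skipped; G→slot 3; F skipped; D skipped.
Profit = 54 + 63 + 46 + 52 = 215

215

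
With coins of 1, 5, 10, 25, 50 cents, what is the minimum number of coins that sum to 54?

54 − 1×50→4 − 4×1→0
Total coins = 1 + 4 = 5

5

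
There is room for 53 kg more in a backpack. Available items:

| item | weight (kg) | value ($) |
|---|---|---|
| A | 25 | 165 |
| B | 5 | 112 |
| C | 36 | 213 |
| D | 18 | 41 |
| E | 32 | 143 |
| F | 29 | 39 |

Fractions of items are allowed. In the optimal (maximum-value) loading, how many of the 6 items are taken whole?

2

Greedy by value/weight ratio, highest first.
Ratios (sorted): B 22.40, A 6.60, C 5.92, E 4.47, D 2.28, F 1.34
take B (5 @ 112); take A (25 @ 165); take 23/36 of C → 136.08. Capacity used 53/53.
2 item(s) taken whole; one partial (take 23/36 of C).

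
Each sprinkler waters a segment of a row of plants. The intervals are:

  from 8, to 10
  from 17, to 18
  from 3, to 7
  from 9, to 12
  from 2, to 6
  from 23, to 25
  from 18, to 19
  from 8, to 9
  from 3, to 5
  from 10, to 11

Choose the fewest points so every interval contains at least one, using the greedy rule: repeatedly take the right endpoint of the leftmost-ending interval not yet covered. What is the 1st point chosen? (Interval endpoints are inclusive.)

5

Sort by right endpoint; whenever an interval is uncovered, place a point at its right end.
Sorted: [3,5] [2,6] [3,7] [8,9] [8,10] [10,11] [9,12] [17,18] [18,19] [23,25]
{[3,5],[2,6],[3,7]} hit by 5; {[8,9],[8,10]} hit by 9; {[10,11],[9,12]} hit by 11; {[17,18],[18,19]} hit by 18; {[23,25]} hit by 25.
Points: 5, 9, 11, 18, 25 (5 total).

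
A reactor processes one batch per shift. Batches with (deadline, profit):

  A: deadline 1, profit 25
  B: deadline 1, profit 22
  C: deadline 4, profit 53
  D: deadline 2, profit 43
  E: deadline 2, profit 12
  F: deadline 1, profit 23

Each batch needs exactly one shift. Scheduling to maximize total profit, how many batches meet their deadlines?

Profit order: C=53 D=43 A=25 F=23 B=22 E=12
Assign: C→slot 4, D→slot 2, A→slot 1, F skipped, B skipped, E skipped.
Slots: [1:A] [2:D] [4:C]
3 of 6 scheduled.

3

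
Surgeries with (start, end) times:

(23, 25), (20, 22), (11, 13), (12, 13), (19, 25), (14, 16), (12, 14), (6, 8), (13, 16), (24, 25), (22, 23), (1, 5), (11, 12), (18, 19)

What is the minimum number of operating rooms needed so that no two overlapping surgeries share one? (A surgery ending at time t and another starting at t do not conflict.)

Count concurrent intervals with a sweep; the peak is the room count.
Events (time:±→running): 1:+→1 5:-→0 6:+→1 8:-→0 11:+→1 11:+→2 12:-→1 12:+→2 12:+→3 … peak 3.

3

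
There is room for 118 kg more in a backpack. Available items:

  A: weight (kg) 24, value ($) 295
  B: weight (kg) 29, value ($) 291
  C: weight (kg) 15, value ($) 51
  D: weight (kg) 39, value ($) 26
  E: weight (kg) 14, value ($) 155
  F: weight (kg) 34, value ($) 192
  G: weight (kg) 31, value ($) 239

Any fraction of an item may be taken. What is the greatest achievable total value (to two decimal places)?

1092.94

Sort by value per unit weight and fill in that order.
Order: A (295/24=12.29) > E (155/14=11.07) > B (291/29=10.03) > G (239/31=7.71) > F (192/34=5.65) > C (51/15=3.40) > D (26/39=0.67)
Fill: take A (24 @ 295) → take E (14 @ 155) → take B (29 @ 291) → take G (31 @ 239) → take 20/34 of F → 112.94; 118/118 used.
Total value = 1092.94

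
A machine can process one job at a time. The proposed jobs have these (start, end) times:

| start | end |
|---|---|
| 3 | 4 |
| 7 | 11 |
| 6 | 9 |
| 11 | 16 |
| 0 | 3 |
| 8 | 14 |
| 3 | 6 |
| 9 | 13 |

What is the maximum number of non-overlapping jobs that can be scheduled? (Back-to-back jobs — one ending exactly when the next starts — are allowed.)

Order by finish time; keep every interval that doesn't clash with the previous kept one.
By end time: (0,3), (3,4), (3,6), (6,9), (7,11), (9,13), (8,14), (11,16).
Pick (0,3); next start ≥ 3 → (3,4); next start ≥ 4 → (6,9); next start ≥ 9 → (9,13).
Selected 4 jobs.

4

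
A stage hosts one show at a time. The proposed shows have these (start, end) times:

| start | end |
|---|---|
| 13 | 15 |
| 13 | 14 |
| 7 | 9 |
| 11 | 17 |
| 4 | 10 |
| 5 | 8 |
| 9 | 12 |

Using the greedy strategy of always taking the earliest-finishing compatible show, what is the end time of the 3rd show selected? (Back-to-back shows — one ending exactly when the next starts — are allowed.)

Sorted by end: (5,8)  (7,9)  (4,10)  (9,12)  (13,14)  (13,15)  (11,17)
take (5,8); take (9,12); take (13,14); skip (13,15).
Selected: (5,8) (9,12) (13,14)

14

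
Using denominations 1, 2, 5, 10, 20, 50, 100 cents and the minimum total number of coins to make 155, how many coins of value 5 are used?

1

Use the largest denomination that fits, subtract, and repeat.
155 = 1×100 + 1×50 + 1×5
Count of 5: 1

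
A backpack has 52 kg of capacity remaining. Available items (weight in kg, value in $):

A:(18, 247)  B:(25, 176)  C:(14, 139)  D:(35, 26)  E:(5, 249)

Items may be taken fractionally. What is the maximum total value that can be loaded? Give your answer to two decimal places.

Ratios (sorted): E 49.80, A 13.72, C 9.93, B 7.04, D 0.74
take E (5 @ 249); take A (18 @ 247); take C (14 @ 139); take 15/25 of B → 105.60. Capacity used 52/52.
Total value = 740.60

740.60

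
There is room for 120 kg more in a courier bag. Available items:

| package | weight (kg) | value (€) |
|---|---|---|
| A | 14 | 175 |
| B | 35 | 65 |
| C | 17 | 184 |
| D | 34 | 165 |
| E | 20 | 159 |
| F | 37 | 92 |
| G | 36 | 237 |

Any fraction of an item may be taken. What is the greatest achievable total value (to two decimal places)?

915.15

Sort by value per unit weight and fill in that order.
Order: A (175/14=12.50) > C (184/17=10.82) > E (159/20=7.95) > G (237/36=6.58) > D (165/34=4.85) > F (92/37=2.49) > B (65/35=1.86)
Fill: take A (14 @ 175) → take C (17 @ 184) → take E (20 @ 159) → take G (36 @ 237) → take 33/34 of D → 160.15; 120/120 used.
Total value = 915.15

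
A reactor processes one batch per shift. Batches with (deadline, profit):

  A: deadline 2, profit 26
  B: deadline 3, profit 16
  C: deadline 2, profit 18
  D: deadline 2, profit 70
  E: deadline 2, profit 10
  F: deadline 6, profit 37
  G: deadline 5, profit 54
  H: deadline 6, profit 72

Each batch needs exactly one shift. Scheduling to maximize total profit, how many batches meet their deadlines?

6

Take jobs in profit order; each goes to the latest open slot no later than its deadline.
By profit: H(d6,72), D(d2,70), G(d5,54), F(d6,37), A(d2,26), C(d2,18), B(d3,16), E(d2,10)
H→slot 6; D→slot 2; G→slot 5; F→slot 4; A→slot 1; C skipped; B→slot 3; E skipped.
6 of 8 scheduled.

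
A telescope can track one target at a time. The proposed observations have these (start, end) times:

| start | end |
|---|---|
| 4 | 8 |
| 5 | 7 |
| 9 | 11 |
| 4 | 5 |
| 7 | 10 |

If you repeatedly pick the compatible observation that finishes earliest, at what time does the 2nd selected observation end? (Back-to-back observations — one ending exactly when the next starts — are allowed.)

7

Sort by end time and greedily take each interval whose start is ≥ the last chosen end.
By end time: (4,5), (5,7), (4,8), (7,10), (9,11).
Pick (4,5); next start ≥ 5 → (5,7); next start ≥ 7 → (7,10).
Selected: (4,5) (5,7) (7,10)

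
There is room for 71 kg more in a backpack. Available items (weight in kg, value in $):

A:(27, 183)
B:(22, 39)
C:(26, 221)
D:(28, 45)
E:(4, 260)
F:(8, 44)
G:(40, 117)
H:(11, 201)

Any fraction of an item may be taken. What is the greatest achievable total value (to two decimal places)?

881.50

Sort by value per unit weight and fill in that order.
Ratios (sorted): E 65.00, H 18.27, C 8.50, A 6.78, F 5.50, G 2.92, B 1.77, D 1.61
take E (4 @ 260); take H (11 @ 201); take C (26 @ 221); take A (27 @ 183); take 3/8 of F → 16.50. Capacity used 71/71.
Total value = 881.50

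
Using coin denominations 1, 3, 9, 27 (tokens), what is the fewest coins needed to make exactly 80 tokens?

8

80 − 2×27→26 − 2×9→8 − 2×3→2 − 2×1→0
Total coins = 2 + 2 + 2 + 2 = 8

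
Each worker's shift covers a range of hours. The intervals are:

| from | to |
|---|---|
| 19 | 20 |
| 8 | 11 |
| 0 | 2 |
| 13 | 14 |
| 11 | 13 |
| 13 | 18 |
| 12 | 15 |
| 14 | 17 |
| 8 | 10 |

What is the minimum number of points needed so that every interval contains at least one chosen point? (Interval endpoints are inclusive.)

Process intervals by earliest right end; each time one isn't hit yet, stab at its right endpoint.
Sorted: [0,2] [8,10] [8,11] [11,13] [13,14] [12,15] [14,17] [13,18] [19,20]
{[0,2]} hit by 2; {[8,10],[8,11]} hit by 10; {[11,13],[13,14],[12,15]} hit by 13; {[14,17],[13,18]} hit by 17; {[19,20]} hit by 20.
Points: 2, 10, 13, 17, 20 (5 total).

5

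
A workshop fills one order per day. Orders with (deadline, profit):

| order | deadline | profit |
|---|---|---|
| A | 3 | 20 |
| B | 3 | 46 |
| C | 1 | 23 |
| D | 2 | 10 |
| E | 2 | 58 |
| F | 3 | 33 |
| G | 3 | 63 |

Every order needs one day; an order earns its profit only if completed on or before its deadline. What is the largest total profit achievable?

Sort by profit descending; place each in the latest free slot ≤ its deadline.
Profit order: G=63 E=58 B=46 F=33 C=23 A=20 D=10
Assign: G→slot 3, E→slot 2, B→slot 1, F skipped, C skipped, A skipped, D skipped.
Slots: [1:B] [2:E] [3:G]
Profit = 46 + 58 + 63 = 167

167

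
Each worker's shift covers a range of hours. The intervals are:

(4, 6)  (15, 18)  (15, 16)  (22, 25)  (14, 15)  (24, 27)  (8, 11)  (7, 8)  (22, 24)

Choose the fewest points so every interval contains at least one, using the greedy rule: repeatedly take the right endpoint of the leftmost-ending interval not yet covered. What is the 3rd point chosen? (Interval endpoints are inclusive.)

15

Sort by right endpoint; whenever an interval is uncovered, place a point at its right end.
By right end: [4,6]  [7,8]  [8,11]  [14,15]  [15,16]  [15,18]  [22,24]  [22,25]  [24,27]
[4,6] uncovered → point at 6; [7,8] uncovered → point at 8; [14,15] uncovered → point at 15; [22,24] uncovered → point at 24.
Points: 6, 8, 15, 24 (4 total).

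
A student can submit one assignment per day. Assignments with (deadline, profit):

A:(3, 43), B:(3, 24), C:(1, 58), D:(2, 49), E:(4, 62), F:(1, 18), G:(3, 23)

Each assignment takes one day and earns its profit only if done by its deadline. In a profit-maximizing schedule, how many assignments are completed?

4

By profit: E(d4,62), C(d1,58), D(d2,49), A(d3,43), B(d3,24), G(d3,23), F(d1,18)
E→slot 4; C→slot 1; D→slot 2; A→slot 3; B skipped; G skipped; F skipped.
4 of 7 scheduled.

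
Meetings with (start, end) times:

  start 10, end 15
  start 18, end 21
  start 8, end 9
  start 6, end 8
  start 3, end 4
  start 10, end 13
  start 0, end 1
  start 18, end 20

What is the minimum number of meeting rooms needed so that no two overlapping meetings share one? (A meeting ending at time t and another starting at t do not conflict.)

2

starts: [0, 3, 6, 8, 10, 10, 18, 18]
ends:   [1, 4, 8, 9, 13, 15, 20, 21]
s0→1 e1→0 s3→1 e4→0 s6→1 e8→0 s8→1 e9→0 s10→1 s10→2  — peak 2.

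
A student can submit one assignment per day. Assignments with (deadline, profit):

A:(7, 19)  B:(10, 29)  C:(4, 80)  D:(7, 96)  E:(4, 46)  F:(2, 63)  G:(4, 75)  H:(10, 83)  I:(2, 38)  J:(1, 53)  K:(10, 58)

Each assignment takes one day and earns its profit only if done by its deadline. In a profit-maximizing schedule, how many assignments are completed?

9

By profit: D(d7,96), H(d10,83), C(d4,80), G(d4,75), F(d2,63), K(d10,58), J(d1,53), E(d4,46), I(d2,38), B(d10,29), A(d7,19)
D→slot 7; H→slot 10; C→slot 4; G→slot 3; F→slot 2; K→slot 9; J→slot 1; E skipped; I skipped; B→slot 8; A→slot 6.
9 of 11 scheduled.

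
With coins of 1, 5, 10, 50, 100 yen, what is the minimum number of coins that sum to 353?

7

353 = 3×100 + 1×50 + 3×1
Total coins = 3 + 1 + 3 = 7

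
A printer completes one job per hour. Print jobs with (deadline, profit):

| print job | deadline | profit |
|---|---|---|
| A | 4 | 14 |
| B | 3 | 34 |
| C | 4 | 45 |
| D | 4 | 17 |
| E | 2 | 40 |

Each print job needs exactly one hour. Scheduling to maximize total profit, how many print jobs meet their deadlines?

Profit order: C=45 E=40 B=34 D=17 A=14
Assign: C→slot 4, E→slot 2, B→slot 3, D→slot 1, A skipped.
Slots: [1:D] [2:E] [3:B] [4:C]
4 of 5 scheduled.

4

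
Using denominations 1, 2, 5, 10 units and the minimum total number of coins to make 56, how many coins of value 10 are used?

5

56 − 5×10→6 − 1×5→1 − 1×1→0
Count of 10: 5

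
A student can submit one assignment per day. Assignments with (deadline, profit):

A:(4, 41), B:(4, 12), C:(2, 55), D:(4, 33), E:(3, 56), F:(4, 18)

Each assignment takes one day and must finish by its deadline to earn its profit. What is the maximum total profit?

185

Sort by profit descending; place each in the latest free slot ≤ its deadline.
By profit: E(d3,56), C(d2,55), A(d4,41), D(d4,33), F(d4,18), B(d4,12)
E→slot 3; C→slot 2; A→slot 4; D→slot 1; F skipped; B skipped.
Profit = 33 + 55 + 56 + 41 = 185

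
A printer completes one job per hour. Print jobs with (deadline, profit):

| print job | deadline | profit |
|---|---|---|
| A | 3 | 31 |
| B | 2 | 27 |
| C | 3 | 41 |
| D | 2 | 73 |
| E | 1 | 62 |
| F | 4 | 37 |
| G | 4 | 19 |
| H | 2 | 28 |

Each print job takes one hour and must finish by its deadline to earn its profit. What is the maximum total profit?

213

By profit: D(d2,73), E(d1,62), C(d3,41), F(d4,37), A(d3,31), H(d2,28), B(d2,27), G(d4,19)
D→slot 2; E→slot 1; C→slot 3; F→slot 4; A skipped; H skipped; B skipped; G skipped.
Profit = 62 + 73 + 41 + 37 = 213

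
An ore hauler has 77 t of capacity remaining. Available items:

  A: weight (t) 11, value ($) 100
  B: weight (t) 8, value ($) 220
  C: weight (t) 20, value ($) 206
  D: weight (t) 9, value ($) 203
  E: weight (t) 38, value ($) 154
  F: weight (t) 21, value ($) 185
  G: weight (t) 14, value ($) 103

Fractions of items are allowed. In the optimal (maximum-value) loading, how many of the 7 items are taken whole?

Ratios (sorted): B 27.50, D 22.56, C 10.30, A 9.09, F 8.81, G 7.36, E 4.05
take B (8 @ 220); take D (9 @ 203); take C (20 @ 206); take A (11 @ 100); take F (21 @ 185); take 8/14 of G → 58.86. Capacity used 77/77.
5 item(s) taken whole; one partial (take 8/14 of G).

5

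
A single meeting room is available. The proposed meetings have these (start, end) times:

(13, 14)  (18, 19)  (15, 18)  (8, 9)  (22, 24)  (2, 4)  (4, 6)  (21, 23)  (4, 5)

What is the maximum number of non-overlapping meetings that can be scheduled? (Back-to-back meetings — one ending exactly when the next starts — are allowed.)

Order by finish time; keep every interval that doesn't clash with the previous kept one.
Sorted by end: (2,4)  (4,5)  (4,6)  (8,9)  (13,14)  (15,18)  (18,19)  (21,23)  (22,24)
take (2,4); take (4,5); skip (4,6); take (8,9); take (13,14); take (15,18); take (18,19); take (21,23); skip (22,24).
Selected 7 meetings.

7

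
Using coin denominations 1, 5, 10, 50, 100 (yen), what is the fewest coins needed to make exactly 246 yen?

Greedy: take as many of the largest coin as possible, then repeat with the remainder.
246 − 2×100→46 − 4×10→6 − 1×5→1 − 1×1→0
Total coins = 2 + 4 + 1 + 1 = 8

8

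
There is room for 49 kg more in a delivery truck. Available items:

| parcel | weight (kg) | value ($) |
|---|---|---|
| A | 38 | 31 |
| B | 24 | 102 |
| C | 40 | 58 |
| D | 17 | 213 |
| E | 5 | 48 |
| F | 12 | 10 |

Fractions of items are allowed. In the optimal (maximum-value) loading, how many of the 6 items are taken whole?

3

Order: D (213/17=12.53) > E (48/5=9.60) > B (102/24=4.25) > C (58/40=1.45) > F (10/12=0.83) > A (31/38=0.82)
Fill: take D (17 @ 213) → take E (5 @ 48) → take B (24 @ 102) → take 3/40 of C → 4.35; 49/49 used.
3 item(s) taken whole; one partial (take 3/40 of C).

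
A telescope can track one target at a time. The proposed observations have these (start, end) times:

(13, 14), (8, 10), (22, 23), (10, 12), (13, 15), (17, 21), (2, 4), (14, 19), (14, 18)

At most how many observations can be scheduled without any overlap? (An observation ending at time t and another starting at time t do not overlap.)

Greedy by earliest finish: after sorting by end time, pick each interval compatible with the last pick.
By end time: (2,4), (8,10), (10,12), (13,14), (13,15), (14,18), (14,19), (17,21), (22,23).
Pick (2,4); next start ≥ 4 → (8,10); next start ≥ 10 → (10,12); next start ≥ 12 → (13,14); next start ≥ 14 → (14,18); next start ≥ 18 → (22,23).
Selected 6 observations.

6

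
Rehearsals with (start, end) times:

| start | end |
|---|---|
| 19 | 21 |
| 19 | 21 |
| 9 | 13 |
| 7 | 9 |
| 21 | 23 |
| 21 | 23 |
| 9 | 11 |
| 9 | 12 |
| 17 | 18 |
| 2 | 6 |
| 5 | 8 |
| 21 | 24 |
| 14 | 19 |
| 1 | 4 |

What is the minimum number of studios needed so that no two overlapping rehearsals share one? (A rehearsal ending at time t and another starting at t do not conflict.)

starts: [1, 2, 5, 7, 9, 9, 9, 14, 17, 19, 19, 21, 21, 21]
ends:   [4, 6, 8, 9, 11, 12, 13, 18, 19, 21, 21, 23, 23, 24]
s1→1 s2→2 e4→1 s5→2 e6→1 s7→2 e8→1 e9→0 s9→1 s9→2 s9→3  — peak 3.

3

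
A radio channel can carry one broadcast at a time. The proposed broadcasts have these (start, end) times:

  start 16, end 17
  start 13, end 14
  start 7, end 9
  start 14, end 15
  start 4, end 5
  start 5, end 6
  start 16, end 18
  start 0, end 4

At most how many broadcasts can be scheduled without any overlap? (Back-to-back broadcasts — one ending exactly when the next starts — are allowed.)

7

Greedy by earliest finish: after sorting by end time, pick each interval compatible with the last pick.
Sorted by end: (0,4)  (4,5)  (5,6)  (7,9)  (13,14)  (14,15)  (16,17)  (16,18)
take (0,4); take (4,5); take (5,6); take (7,9); take (13,14); take (14,15); take (16,17).
Selected 7 broadcasts.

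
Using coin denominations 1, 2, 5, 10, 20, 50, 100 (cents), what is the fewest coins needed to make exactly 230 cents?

4

230 = 2×100 + 1×20 + 1×10
Total coins = 2 + 1 + 1 = 4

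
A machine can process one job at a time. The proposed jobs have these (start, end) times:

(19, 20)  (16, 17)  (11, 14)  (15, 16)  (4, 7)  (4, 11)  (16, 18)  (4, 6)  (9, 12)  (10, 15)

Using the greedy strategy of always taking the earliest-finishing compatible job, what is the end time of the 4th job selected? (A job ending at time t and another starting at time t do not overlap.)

Sorted by end: (4,6)  (4,7)  (4,11)  (9,12)  (11,14)  (10,15)  (15,16)  (16,17)  (16,18)  (19,20)
take (4,6); take (9,12); skip (11,14); skip (10,15); take (15,16); take (16,17); take (19,20).
Selected: (4,6) (9,12) (15,16) (16,17) (19,20)

17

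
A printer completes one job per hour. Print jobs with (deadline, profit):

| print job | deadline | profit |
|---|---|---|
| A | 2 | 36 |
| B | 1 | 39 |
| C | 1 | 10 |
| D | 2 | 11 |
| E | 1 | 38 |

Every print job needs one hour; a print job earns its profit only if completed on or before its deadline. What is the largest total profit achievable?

75

Sort by profit descending; place each in the latest free slot ≤ its deadline.
By profit: B(d1,39), E(d1,38), A(d2,36), D(d2,11), C(d1,10)
B→slot 1; E skipped; A→slot 2; D skipped; C skipped.
Profit = 39 + 36 = 75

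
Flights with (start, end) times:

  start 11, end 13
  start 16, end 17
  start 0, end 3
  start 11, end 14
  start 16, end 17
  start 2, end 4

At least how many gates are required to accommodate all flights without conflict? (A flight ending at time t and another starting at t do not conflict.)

2

The answer is the maximum number of intervals overlapping at any instant.
starts: [0, 2, 11, 11, 16, 16]
ends:   [3, 4, 13, 14, 17, 17]
s0→1 s2→2  — peak 2.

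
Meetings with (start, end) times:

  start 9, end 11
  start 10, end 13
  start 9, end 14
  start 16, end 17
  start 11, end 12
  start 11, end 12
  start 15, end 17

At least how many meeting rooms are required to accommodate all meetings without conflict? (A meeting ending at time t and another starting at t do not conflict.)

starts: [9, 9, 10, 11, 11, 15, 16]
ends:   [11, 12, 12, 13, 14, 17, 17]
s9→1 s9→2 s10→3 e11→2 s11→3 s11→4  — peak 4.

4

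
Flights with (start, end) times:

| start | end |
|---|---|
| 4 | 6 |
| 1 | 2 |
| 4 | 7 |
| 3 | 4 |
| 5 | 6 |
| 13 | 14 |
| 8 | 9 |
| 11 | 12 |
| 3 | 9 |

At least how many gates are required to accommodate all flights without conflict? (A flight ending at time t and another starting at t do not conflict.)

4

Events (time:±→running): 1:+→1 2:-→0 3:+→1 3:+→2 4:-→1 4:+→2 4:+→3 5:+→4 … peak 4.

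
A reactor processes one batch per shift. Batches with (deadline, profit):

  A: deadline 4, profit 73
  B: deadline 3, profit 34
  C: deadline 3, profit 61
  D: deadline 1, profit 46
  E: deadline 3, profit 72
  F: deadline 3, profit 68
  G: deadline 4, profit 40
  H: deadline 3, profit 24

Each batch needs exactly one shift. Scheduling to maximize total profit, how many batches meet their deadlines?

Profit order: A=73 E=72 F=68 C=61 D=46 G=40 B=34 H=24
Assign: A→slot 4, E→slot 3, F→slot 2, C→slot 1, D skipped, G skipped, B skipped, H skipped.
Slots: [1:C] [2:F] [3:E] [4:A]
4 of 8 scheduled.

4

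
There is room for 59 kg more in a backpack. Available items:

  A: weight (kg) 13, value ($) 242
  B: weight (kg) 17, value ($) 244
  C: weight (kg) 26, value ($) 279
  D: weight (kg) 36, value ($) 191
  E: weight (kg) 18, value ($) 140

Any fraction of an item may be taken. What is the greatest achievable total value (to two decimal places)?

Sort by value per unit weight and fill in that order.
Order: A (242/13=18.62) > B (244/17=14.35) > C (279/26=10.73) > E (140/18=7.78) > D (191/36=5.31)
Fill: take A (13 @ 242) → take B (17 @ 244) → take C (26 @ 279) → take 3/18 of E → 23.33; 59/59 used.
Total value = 788.33

788.33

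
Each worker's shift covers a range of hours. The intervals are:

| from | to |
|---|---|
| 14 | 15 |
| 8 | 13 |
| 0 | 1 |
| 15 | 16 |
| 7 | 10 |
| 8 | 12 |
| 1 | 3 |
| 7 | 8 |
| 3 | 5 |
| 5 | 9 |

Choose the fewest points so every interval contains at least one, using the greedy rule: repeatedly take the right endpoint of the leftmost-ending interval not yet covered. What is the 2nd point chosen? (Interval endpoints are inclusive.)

5

Process intervals by earliest right end; each time one isn't hit yet, stab at its right endpoint.
By right end: [0,1]  [1,3]  [3,5]  [7,8]  [5,9]  [7,10]  [8,12]  [8,13]  [14,15]  [15,16]
[0,1] uncovered → point at 1; [3,5] uncovered → point at 5; [7,8] uncovered → point at 8; [14,15] uncovered → point at 15.
Points: 1, 5, 8, 15 (4 total).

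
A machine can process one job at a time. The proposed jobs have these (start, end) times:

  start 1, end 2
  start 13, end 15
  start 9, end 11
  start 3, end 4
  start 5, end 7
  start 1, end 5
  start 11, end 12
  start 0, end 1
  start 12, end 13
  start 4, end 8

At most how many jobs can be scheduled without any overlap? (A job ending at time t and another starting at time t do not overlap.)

Sorted by end: (0,1)  (1,2)  (3,4)  (1,5)  (5,7)  (4,8)  (9,11)  (11,12)  (12,13)  (13,15)
take (0,1); take (1,2); take (3,4); take (5,7); take (9,11); take (11,12); take (12,13); take (13,15).
Selected 8 jobs.

8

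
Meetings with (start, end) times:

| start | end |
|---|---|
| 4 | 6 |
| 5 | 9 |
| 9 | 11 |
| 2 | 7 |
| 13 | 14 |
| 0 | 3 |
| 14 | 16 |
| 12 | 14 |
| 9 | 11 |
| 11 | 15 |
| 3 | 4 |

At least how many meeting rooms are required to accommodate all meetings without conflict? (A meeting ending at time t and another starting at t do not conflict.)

Count concurrent intervals with a sweep; the peak is the room count.
Events (time:±→running): 0:+→1 2:+→2 3:-→1 3:+→2 4:-→1 4:+→2 5:+→3 … peak 3.

3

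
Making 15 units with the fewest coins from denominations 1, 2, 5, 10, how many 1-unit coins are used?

0

Greedy: take as many of the largest coin as possible, then repeat with the remainder.
15 − 1×10→5 − 1×5→0
Count of 1: 0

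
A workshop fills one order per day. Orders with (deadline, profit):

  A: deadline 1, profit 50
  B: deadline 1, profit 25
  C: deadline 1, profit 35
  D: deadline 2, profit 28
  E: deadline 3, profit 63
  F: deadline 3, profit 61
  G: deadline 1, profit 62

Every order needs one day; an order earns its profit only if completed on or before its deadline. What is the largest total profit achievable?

186

By profit: E(d3,63), G(d1,62), F(d3,61), A(d1,50), C(d1,35), D(d2,28), B(d1,25)
E→slot 3; G→slot 1; F→slot 2; A skipped; C skipped; D skipped; B skipped.
Profit = 62 + 61 + 63 = 186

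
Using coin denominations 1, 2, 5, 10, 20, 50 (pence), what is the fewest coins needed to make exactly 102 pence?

102 − 2×50→2 − 1×2→0
Total coins = 2 + 1 = 3

3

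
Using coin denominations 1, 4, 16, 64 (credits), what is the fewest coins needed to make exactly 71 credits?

71 = 1×64 + 1×4 + 3×1
Total coins = 1 + 1 + 3 = 5

5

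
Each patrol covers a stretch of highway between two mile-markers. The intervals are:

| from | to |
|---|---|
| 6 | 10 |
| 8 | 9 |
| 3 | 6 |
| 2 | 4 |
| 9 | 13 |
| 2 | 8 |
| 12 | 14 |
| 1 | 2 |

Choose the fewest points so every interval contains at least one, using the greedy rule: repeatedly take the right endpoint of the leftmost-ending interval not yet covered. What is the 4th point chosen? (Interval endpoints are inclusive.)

14

By right end: [1,2]  [2,4]  [3,6]  [2,8]  [8,9]  [6,10]  [9,13]  [12,14]
[1,2] uncovered → point at 2; [3,6] uncovered → point at 6; [8,9] uncovered → point at 9; [12,14] uncovered → point at 14.
Points: 2, 6, 9, 14 (4 total).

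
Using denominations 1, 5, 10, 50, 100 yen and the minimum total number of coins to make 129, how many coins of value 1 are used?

Use the largest denomination that fits, subtract, and repeat.
129 − 1×100→29 − 2×10→9 − 1×5→4 − 4×1→0
Count of 1: 4

4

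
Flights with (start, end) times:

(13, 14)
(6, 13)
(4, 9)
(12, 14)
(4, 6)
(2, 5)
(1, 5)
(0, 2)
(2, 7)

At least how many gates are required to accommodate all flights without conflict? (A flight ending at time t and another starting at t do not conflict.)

Events (time:±→running): 0:+→1 1:+→2 2:-→1 2:+→2 2:+→3 4:+→4 4:+→5 … peak 5.

5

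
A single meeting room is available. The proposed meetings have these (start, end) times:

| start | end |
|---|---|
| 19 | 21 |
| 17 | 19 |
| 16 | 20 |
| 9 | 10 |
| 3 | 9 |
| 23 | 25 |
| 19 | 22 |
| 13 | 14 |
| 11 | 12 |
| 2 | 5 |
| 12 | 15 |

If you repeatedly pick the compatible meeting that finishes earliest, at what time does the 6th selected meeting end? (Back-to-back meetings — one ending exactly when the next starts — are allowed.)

21

Order by finish time; keep every interval that doesn't clash with the previous kept one.
By end time: (2,5), (3,9), (9,10), (11,12), (13,14), (12,15), (17,19), (16,20), (19,21), (19,22), (23,25).
Pick (2,5); next start ≥ 5 → (9,10); next start ≥ 10 → (11,12); next start ≥ 12 → (13,14); next start ≥ 14 → (17,19); next start ≥ 19 → (19,21); next start ≥ 21 → (23,25).
Selected: (2,5) (9,10) (11,12) (13,14) (17,19) (19,21) (23,25)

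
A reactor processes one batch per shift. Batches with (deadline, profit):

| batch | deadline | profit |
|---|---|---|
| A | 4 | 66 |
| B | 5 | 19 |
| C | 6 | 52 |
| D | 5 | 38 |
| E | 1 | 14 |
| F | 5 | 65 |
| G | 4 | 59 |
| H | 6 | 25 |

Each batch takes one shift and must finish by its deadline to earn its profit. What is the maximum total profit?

305

Take jobs in profit order; each goes to the latest open slot no later than its deadline.
By profit: A(d4,66), F(d5,65), G(d4,59), C(d6,52), D(d5,38), H(d6,25), B(d5,19), E(d1,14)
A→slot 4; F→slot 5; G→slot 3; C→slot 6; D→slot 2; H→slot 1; B skipped; E skipped.
Profit = 25 + 38 + 59 + 66 + 65 + 52 = 305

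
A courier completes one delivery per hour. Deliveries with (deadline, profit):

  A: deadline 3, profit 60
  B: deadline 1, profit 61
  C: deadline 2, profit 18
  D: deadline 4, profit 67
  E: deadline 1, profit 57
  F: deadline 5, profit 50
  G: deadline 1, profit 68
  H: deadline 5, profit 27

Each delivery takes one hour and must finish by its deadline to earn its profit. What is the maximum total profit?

By profit: G(d1,68), D(d4,67), B(d1,61), A(d3,60), E(d1,57), F(d5,50), H(d5,27), C(d2,18)
G→slot 1; D→slot 4; B skipped; A→slot 3; E skipped; F→slot 5; H→slot 2; C skipped.
Profit = 68 + 27 + 60 + 67 + 50 = 272

272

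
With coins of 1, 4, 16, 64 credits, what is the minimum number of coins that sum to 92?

92 = 1×64 + 1×16 + 3×4
Total coins = 1 + 1 + 3 = 5

5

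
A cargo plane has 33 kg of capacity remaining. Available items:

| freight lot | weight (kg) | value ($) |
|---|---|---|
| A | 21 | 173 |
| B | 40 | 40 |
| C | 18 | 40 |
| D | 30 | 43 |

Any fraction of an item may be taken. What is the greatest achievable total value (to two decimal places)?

Sort by value per unit weight and fill in that order.
Order: A (173/21=8.24) > C (40/18=2.22) > D (43/30=1.43) > B (40/40=1.00)
Fill: take A (21 @ 173) → take 12/18 of C → 26.67; 33/33 used.
Total value = 199.67

199.67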